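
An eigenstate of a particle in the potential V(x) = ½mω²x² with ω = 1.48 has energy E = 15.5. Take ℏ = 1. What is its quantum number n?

E_n = ℏω(n + ½) ⇒ n = E/(ℏω) − ½ = 15.5/1.48 − 0.5 = 9.973 → n = 10.

n = 10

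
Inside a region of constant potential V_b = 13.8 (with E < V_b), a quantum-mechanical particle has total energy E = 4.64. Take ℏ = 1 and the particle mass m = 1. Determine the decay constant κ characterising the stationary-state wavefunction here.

κ = 4.28

Since E < V_b the TISE in this region is ψ'' = κ²ψ with κ = √(2m(V_b − E))/ℏ.
κ = √(2 × 1 × 9.16) = 4.280.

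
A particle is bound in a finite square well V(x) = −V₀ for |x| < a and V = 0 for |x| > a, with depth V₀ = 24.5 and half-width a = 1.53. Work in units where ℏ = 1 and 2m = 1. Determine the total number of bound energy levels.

Define the well-strength parameter z₀ = (a/ℏ)√(2mV₀) = 1.53 × √(2·0.5·24.5) = 7.573.
A new bound state (alternating even/odd) appears each time z₀ passes a multiple of π/2, so N = ⌊2z₀/π⌋ + 1 = ⌊4.821⌋ + 1 = 5.

N = 5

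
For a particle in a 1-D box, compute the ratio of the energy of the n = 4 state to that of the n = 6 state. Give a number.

E_n = n²π²ℏ²/(2mL²) so the ratio is n₂²/n₁² = 16/36 = 0.444444.

0.444444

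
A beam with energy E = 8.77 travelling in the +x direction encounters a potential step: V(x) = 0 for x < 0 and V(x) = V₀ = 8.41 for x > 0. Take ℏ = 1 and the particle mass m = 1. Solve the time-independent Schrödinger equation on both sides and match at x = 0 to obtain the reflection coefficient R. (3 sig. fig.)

On each side the TISE gives plane waves with k = √(2m(E − V))/ℏ: k₁ = √(2·1·8.77) = 4.188, k₂ = √(2·1·0.36) = 0.8485.
Matching ψ and ψ′ at x = 0 gives r = (k₁ − k₂)/(k₁ + k₂), so R = r² = 0.4396 and T = 1 − R = 0.5604.

R = 0.440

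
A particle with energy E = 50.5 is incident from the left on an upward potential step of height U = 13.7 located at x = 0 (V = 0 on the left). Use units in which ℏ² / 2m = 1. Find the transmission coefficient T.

The wavenumbers are k₁ = √(2mE)/ℏ = 7.106 on the left and k₂ = √(2m(E − U))/ℏ = 6.066 on the right.
Continuity of ψ and ψ′ at the step yields the reflection amplitude r = (k₁ − k₂)/(k₁ + k₂) = 0.07895; thus R = |r|² = 0.006234, T = 0.9938.

T = 0.994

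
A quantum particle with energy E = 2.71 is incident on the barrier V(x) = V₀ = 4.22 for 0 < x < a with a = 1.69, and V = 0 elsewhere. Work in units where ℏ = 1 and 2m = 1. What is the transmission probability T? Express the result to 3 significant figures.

E < V₀: inside the barrier ψ ∝ e^{±κx} with κ = √(2m(V₀ − E))/ℏ = 1.229.
κa = 2.077, sinh(κa) = 3.926.
Matching ψ, ψ′ at both faces gives T = [1 + V₀² sinh²(κa) / (4E(V₀ − E))]⁻¹ = 1/17.77 = 0.0563.

T = 0.0563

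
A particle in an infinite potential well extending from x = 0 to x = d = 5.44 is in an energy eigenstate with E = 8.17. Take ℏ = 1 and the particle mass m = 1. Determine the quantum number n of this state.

n = 7

For an infinite well E_n = n²π²ℏ²/(2md²), so n = (d/πℏ)√(2mE).
n = (5.44/π) × √(2 × 1 × 8.17) = 7.000 → n = 7.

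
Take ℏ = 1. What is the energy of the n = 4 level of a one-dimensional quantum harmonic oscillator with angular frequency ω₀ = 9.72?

E = 43.7

Using E_n = (n + ½)ℏω₀: E_4 = 4.5 × 9.72 = 43.74.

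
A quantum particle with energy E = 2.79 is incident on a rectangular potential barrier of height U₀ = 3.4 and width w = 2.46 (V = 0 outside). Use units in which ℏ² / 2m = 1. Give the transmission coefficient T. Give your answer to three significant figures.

T = 0.0501

E < U₀: inside the barrier ψ ∝ e^{±κx} with κ = √(2m(U₀ − E))/ℏ = 0.7810.
κw = 1.921, sinh(κw) = 3.342.
The exact tunnelling result is T⁻¹ = 1 + U₀² sinh²(κw) / [4E(U₀ − E)] = 19.96, so T = 0.0501.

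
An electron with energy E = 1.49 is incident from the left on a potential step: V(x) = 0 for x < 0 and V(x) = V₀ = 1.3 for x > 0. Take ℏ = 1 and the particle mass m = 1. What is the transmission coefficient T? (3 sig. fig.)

On each side the TISE gives plane waves with k = √(2m(E − V))/ℏ: k₁ = √(2·1·1.49) = 1.726, k₂ = √(2·1·0.19) = 0.6164.
Matching ψ and ψ′ at x = 0 gives r = (k₁ − k₂)/(k₁ + k₂), so R = r² = 0.2244 and T = 1 − R = 0.7756.

T = 0.776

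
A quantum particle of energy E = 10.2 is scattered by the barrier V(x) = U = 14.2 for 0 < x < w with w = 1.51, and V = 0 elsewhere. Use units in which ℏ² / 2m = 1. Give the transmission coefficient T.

E < U: inside the barrier ψ ∝ e^{±κx} with κ = √(2m(U − E))/ℏ = 2.000.
κw = 3.020, sinh(κw) = 10.22.
The exact tunnelling result is T⁻¹ = 1 + U² sinh²(κw) / [4E(U − E)] = 130.1, so T = 0.00769.

T = 0.00769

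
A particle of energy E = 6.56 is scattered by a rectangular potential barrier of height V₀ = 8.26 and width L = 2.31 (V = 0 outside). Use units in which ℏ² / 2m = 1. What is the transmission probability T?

E < V₀: inside the barrier ψ ∝ e^{±κx} with κ = √(2m(V₀ − E))/ℏ = 1.304.
κL = 3.012, sinh(κL) = 10.14.
Matching ψ, ψ′ at both faces gives T = [1 + V₀² sinh²(κL) / (4E(V₀ − E))]⁻¹ = 1/158.2 = 0.00632.

T = 0.00632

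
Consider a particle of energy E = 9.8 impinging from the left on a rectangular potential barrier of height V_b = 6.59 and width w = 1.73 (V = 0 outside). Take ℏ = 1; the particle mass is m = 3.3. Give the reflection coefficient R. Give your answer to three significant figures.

R = 0.254

E > V_b: inside the barrier k₂ = √(2m(E − V_b))/ℏ = 4.603, k₂w = 7.963.
Matching at both interfaces gives T⁻¹ = 1 + V_b² sin²(k₂w) / [4E(E − V_b)] = 1.341, hence T = 0.746.
R = 1 − T = 0.254.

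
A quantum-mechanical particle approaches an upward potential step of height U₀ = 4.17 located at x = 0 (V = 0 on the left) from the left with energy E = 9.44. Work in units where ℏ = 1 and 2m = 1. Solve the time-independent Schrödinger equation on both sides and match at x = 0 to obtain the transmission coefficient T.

T = 0.979

On each side the TISE gives plane waves with k = √(2m(E − V))/ℏ: k₁ = √(2·½·9.44) = 3.072, k₂ = √(2·½·5.27) = 2.296.
Continuity of ψ and ψ′ at the step yields the reflection amplitude r = (k₁ − k₂)/(k₁ + k₂) = 0.1447; thus R = |r|² = 0.02094, T = 0.9791.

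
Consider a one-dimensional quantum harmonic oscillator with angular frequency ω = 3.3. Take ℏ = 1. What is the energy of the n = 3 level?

E = 11.6

Using E_n = (n + ½)ℏω: E_3 = 3.5 × 3.3 = 11.55.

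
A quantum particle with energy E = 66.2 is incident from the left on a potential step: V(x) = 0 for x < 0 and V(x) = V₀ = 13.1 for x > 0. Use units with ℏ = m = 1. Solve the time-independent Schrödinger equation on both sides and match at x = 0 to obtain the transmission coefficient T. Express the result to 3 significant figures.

T = 0.997

On each side the TISE gives plane waves with k = √(2m(E − V))/ℏ: k₁ = √(2·1·66.2) = 11.51, k₂ = √(2·1·53.1) = 10.31.
Continuity of ψ and ψ′ at the step yields the reflection amplitude r = (k₁ − k₂)/(k₁ + k₂) = 0.05507; thus R = |r|² = 0.003033, T = 0.9970.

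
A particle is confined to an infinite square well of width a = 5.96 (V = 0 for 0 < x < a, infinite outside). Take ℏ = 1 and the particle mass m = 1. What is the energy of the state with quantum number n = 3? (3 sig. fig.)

E = 1.25

Requiring ψ(0) = ψ(a) = 0 quantises k = nπ/a, hence E_n = ℏ²k²/2m = n²π²ℏ²/(2ma²).
E_3 = 3² × π² / (2 × 1 × 5.96²) = 1.250.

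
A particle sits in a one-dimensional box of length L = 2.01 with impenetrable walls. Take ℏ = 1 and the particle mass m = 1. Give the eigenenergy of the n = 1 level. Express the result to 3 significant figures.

The infinite-well eigenfunctions ψ_n = √(2/L) sin(nπx/L) vanish at both walls, giving E_n = n²π²ℏ²/(2mL²).
E_1 = 1² × π² / (2 × 1 × 2.01²) = 1.221.

E = 1.22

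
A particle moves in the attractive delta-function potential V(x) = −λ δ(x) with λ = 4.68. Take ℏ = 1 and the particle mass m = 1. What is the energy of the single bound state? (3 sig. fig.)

E = -11.0

For x ≠ 0 the bound state is ψ ∝ e^{−κ|x|}; integrating the TISE across the delta gives the cusp condition 2κ = 2mλ/ℏ², so κ = 4.680.
Then E = −ℏ²κ²/(2m) = −mλ²/(2ℏ²) = -10.95.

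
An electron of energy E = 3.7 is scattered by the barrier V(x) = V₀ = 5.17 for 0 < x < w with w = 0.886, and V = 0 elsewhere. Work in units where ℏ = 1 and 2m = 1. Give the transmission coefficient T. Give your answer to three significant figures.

E < V₀: inside the barrier ψ ∝ e^{±κx} with κ = √(2m(V₀ − E))/ℏ = 1.212.
κw = 1.074, sinh(κw) = 1.293.
The exact tunnelling result is T⁻¹ = 1 + V₀² sinh²(κw) / [4E(V₀ − E)] = 3.054, so T = 0.327.

T = 0.327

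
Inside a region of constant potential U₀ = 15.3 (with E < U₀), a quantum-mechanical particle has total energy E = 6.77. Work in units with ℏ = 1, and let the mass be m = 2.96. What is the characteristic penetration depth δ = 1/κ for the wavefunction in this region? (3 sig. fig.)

δ = 0.141

Since E < U₀ the TISE in this region is ψ'' = κ²ψ with κ = √(2m(U₀ − E))/ℏ.
κ = √(2 × 2.96 × 8.53) = 7.106. The penetration depth is δ = 1/κ = 0.141.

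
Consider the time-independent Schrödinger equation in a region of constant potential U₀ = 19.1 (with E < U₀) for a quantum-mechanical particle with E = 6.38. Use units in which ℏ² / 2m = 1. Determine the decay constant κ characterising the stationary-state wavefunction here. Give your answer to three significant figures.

κ = 3.57

Since E < U₀ the TISE in this region is ψ'' = κ²ψ with κ = √(2m(U₀ − E))/ℏ.
κ = √(2 × 0.5 × 12.72) = 3.567.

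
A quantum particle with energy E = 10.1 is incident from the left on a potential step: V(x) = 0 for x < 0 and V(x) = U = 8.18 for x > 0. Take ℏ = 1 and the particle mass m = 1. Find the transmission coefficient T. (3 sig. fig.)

On each side the TISE gives plane waves with k = √(2m(E − V))/ℏ: k₁ = √(2·1·10.1) = 4.494, k₂ = √(2·1·1.92) = 1.960.
Continuity of ψ and ψ′ at the step yields the reflection amplitude r = (k₁ − k₂)/(k₁ + k₂) = 0.3928; thus R = |r|² = 0.1543, T = 0.8457.

T = 0.846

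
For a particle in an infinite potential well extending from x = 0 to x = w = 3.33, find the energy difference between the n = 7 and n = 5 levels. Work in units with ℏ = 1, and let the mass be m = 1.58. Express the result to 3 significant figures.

ΔE = 6.76

E_n = n²π²ℏ²/(2mw²), so ΔE = (7² − 5²) π²ℏ²/(2mw²).
ΔE = 24 × π² / (2 × 1.58 × 3.33²) = 6.760.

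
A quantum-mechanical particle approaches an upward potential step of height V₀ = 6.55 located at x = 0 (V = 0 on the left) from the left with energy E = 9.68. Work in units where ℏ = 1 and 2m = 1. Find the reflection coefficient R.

On each side the TISE gives plane waves with k = √(2m(E − V))/ℏ: k₁ = √(2·½·9.68) = 3.111, k₂ = √(2·½·3.13) = 1.769.
Continuity of ψ and ψ′ at the step yields the reflection amplitude r = (k₁ − k₂)/(k₁ + k₂) = 0.2750; thus R = |r|² = 0.07562, T = 0.9244.

R = 0.0756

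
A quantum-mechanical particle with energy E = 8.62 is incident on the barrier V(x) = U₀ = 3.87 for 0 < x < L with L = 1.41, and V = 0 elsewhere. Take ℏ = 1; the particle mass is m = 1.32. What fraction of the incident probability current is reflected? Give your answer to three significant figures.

Above the barrier the interior wavenumber is k₂ = √(2m(E − U₀))/ℏ = 3.541, giving phase k₂L = 4.993.
Matching at both interfaces gives T⁻¹ = 1 + U₀² sin²(k₂L) / [4E(E − U₀)] = 1.084, hence T = 0.922.
R = 1 − T = 0.0779.

R = 0.0779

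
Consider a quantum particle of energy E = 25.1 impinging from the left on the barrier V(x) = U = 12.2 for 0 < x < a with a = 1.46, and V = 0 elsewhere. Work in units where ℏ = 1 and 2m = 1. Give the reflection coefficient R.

Above the barrier the interior wavenumber is k₂ = √(2m(E − U))/ℏ = 3.592, giving phase k₂a = 5.244.
Matching at both interfaces gives T⁻¹ = 1 + U² sin²(k₂a) / [4E(E − U)] = 1.085, hence T = 0.921.
R = 1 − T = 0.0787.

R = 0.0787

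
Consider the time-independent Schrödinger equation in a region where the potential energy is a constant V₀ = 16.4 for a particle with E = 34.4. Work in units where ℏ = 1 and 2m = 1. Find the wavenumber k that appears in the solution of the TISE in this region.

k = 4.24

With E > V₀ the solution is oscillatory, ψ ∝ e^{±ikx} with k = √(2m(E − V₀))/ℏ.
k = √(2 × 0.5 × 18) = 4.243.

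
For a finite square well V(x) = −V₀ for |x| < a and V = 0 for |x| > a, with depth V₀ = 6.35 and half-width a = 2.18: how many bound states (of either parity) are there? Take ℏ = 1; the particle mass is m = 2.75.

N = 9

Define the well-strength parameter z₀ = (a/ℏ)√(2mV₀) = 2.18 × √(2·2.75·6.35) = 12.88.
A new bound state (alternating even/odd) appears each time z₀ passes a multiple of π/2, so N = ⌊2z₀/π⌋ + 1 = ⌊8.202⌋ + 1 = 9.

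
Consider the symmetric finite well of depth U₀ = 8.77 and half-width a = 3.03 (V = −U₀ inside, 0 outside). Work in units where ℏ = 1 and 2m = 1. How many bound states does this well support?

Define the well-strength parameter z₀ = (a/ℏ)√(2mU₀) = 3.03 × √(2·0.5·8.77) = 8.973.
A new bound state (alternating even/odd) appears each time z₀ passes a multiple of π/2, so N = ⌊2z₀/π⌋ + 1 = ⌊5.712⌋ + 1 = 6.

N = 6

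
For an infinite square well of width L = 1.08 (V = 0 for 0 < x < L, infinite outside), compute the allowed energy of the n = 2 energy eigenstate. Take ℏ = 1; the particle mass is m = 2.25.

E = 7.52

The infinite-well eigenfunctions ψ_n = √(2/L) sin(nπx/L) vanish at both walls, giving E_n = n²π²ℏ²/(2mL²).
E_2 = 2² × π² / (2 × 2.25 × 1.08²) = 7.521.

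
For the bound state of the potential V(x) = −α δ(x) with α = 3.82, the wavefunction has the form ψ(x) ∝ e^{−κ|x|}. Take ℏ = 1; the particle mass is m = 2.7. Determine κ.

Integrate −(ℏ²/2m)ψ'' − αδ(x)ψ = Eψ from −ε to +ε: the ψ'' term gives ψ'(0⁺) − ψ'(0⁻) and the δ term gives −(2mα/ℏ²)ψ(0).
With ψ ∝ e^{−κ|x|} this yields −2κ = −2mα/ℏ², so κ = mα/ℏ² = 10.31.

κ = 10.3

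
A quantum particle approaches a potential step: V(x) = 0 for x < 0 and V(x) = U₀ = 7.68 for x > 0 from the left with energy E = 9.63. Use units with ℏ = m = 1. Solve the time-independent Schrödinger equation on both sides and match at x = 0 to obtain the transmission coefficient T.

T = 0.856

The wavenumbers are k₁ = √(2mE)/ℏ = 4.389 on the left and k₂ = √(2m(E − U₀))/ℏ = 1.975 on the right.
Continuity of ψ and ψ′ at the step yields the reflection amplitude r = (k₁ − k₂)/(k₁ + k₂) = 0.3793; thus R = |r|² = 0.1439, T = 0.8561.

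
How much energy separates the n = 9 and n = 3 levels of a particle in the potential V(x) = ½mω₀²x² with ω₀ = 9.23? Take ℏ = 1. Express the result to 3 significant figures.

ΔE = 55.4

E_n = ℏω₀(n + ½), so ΔE = (9 − 3) ℏω₀ = 6 × 9.23 = 55.38.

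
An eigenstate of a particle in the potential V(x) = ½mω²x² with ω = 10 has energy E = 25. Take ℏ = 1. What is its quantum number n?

Invert E_n = (n + ½)ℏω: n = E/ℏω − ½ = 2.000, so n = 2.

n = 2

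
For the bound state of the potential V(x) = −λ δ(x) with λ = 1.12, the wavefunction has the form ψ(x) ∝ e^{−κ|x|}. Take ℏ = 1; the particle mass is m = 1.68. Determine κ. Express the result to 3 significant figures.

Integrating the TISE across x = 0 gives the cusp condition ψ'(0⁺) − ψ'(0⁻) = −(2mλ/ℏ²)ψ(0).
With ψ ∝ e^{−κ|x|} this yields −2κ = −2mλ/ℏ², so κ = mλ/ℏ² = 1.882.

κ = 1.88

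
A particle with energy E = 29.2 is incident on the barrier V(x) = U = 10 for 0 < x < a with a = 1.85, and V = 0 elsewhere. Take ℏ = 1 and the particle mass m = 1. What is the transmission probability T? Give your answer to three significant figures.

Above the barrier the interior wavenumber is k₂ = √(2m(E − U))/ℏ = 6.197, giving phase k₂a = 11.46.
T = [1 + U² sin²(k₂a) / (4E(E − U))]⁻¹ = 1/1.036 = 0.966.

T = 0.966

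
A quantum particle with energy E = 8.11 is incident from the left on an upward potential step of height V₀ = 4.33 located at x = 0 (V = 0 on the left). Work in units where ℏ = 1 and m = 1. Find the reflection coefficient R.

The wavenumbers are k₁ = √(2mE)/ℏ = 4.027 on the left and k₂ = √(2m(E − V₀))/ℏ = 2.750 on the right.
Continuity of ψ and ψ′ at the step yields the reflection amplitude r = (k₁ − k₂)/(k₁ + k₂) = 0.1886; thus R = |r|² = 0.03555, T = 0.9644.

R = 0.0356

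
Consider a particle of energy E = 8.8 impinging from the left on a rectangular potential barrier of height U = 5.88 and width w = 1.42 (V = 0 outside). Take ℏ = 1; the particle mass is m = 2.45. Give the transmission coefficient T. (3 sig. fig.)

T = 0.826

Above the barrier the interior wavenumber is k₂ = √(2m(E − U))/ℏ = 3.783, giving phase k₂w = 5.371.
T = [1 + U² sin²(k₂w) / (4E(E − U))]⁻¹ = 1/1.210 = 0.826.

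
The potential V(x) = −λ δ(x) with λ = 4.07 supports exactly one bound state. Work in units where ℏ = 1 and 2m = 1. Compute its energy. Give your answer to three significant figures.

For x ≠ 0 the bound state is ψ ∝ e^{−κ|x|}; integrating the TISE across the delta gives the cusp condition 2κ = 2mλ/ℏ², so κ = 2.035.
Then E = −ℏ²κ²/(2m) = −mλ²/(2ℏ²) = -4.141.

E = -4.14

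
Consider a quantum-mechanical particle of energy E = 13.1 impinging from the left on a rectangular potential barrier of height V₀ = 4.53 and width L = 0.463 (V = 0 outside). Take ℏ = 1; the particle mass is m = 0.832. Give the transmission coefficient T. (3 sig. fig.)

E > V₀: inside the barrier k₂ = √(2m(E − V₀))/ℏ = 3.776, k₂L = 1.748.
T = [1 + V₀² sin²(k₂L) / (4E(E − V₀))]⁻¹ = 1/1.044 = 0.958.

T = 0.958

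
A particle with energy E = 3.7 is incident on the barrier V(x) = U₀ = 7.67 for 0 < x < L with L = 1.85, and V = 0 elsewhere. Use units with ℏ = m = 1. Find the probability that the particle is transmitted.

E < U₀: inside the barrier ψ ∝ e^{±κx} with κ = √(2m(U₀ − E))/ℏ = 2.818.
κL = 5.213, sinh(κL) = 91.81.
The exact tunnelling result is T⁻¹ = 1 + U₀² sinh²(κL) / [4E(U₀ − E)] = 8441, so T = 0.000118.

T = 0.000118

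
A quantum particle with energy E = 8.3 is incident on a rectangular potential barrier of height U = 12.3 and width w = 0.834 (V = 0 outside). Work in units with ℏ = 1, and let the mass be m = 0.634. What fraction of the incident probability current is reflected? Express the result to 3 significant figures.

R = 0.921

Since E < U the interior solution is evanescent with decay constant κ = √(2m(U − E))/ℏ = 2.252.
κw = 1.878, sinh(κw) = 3.195.
The exact tunnelling result is T⁻¹ = 1 + U² sinh²(κw) / [4E(U − E)] = 12.63, so T = 0.0792.
R = 1 − T = 0.921.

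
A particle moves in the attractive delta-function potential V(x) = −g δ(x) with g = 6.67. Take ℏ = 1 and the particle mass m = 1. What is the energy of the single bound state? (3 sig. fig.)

For x ≠ 0 the bound state is ψ ∝ e^{−κ|x|}; integrating the TISE across the delta gives the cusp condition 2κ = 2mg/ℏ², so κ = 6.670.
Then E = −ℏ²κ²/(2m) = −mg²/(2ℏ²) = -22.24.

E = -22.2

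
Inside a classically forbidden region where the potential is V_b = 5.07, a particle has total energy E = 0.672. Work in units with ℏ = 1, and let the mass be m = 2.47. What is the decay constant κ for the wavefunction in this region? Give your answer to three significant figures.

Since E < V_b the TISE in this region is ψ'' = κ²ψ with κ = √(2m(V_b − E))/ℏ.
κ = √(2 × 2.47 × 4.398) = 4.661.

κ = 4.66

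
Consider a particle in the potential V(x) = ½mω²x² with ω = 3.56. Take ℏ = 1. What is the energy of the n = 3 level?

E = 12.5

Using E_n = (n + ½)ℏω: E_3 = 3.5 × 3.56 = 12.46.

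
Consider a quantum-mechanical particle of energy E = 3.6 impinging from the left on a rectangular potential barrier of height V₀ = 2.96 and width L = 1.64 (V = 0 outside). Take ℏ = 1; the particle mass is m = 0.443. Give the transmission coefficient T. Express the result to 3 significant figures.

T = 0.541

E > V₀: inside the barrier k₂ = √(2m(E − V₀))/ℏ = 0.7530, k₂L = 1.235.
Matching at both interfaces gives T⁻¹ = 1 + V₀² sin²(k₂L) / [4E(E − V₀)] = 1.847, hence T = 0.541.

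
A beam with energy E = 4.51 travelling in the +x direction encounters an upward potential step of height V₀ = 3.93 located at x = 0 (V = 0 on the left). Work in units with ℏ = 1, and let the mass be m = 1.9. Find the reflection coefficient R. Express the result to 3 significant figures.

The wavenumbers are k₁ = √(2mE)/ℏ = 4.140 on the left and k₂ = √(2m(E − V₀))/ℏ = 1.485 on the right.
Matching ψ and ψ′ at x = 0 gives r = (k₁ − k₂)/(k₁ + k₂), so R = r² = 0.2229 and T = 1 − R = 0.7771.

R = 0.223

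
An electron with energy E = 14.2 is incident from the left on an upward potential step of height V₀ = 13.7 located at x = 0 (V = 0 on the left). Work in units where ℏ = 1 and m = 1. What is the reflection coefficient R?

R = 0.468

The wavenumbers are k₁ = √(2mE)/ℏ = 5.329 on the left and k₂ = √(2m(E − V₀))/ℏ = 1.000 on the right.
Continuity of ψ and ψ′ at the step yields the reflection amplitude r = (k₁ − k₂)/(k₁ + k₂) = 0.6840; thus R = |r|² = 0.4679, T = 0.5321.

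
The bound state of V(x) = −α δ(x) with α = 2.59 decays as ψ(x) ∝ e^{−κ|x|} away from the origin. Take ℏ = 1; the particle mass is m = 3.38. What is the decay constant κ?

Integrate −(ℏ²/2m)ψ'' − αδ(x)ψ = Eψ from −ε to +ε: the ψ'' term gives ψ'(0⁺) − ψ'(0⁻) and the δ term gives −(2mα/ℏ²)ψ(0).
With ψ ∝ e^{−κ|x|} this yields −2κ = −2mα/ℏ², so κ = mα/ℏ² = 8.754.

κ = 8.75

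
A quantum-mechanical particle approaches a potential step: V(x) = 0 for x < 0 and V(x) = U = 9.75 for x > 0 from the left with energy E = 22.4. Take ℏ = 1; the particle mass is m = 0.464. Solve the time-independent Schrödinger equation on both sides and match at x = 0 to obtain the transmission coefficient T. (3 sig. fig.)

T = 0.980

The wavenumbers are k₁ = √(2mE)/ℏ = 4.559 on the left and k₂ = √(2m(E − U))/ℏ = 3.426 on the right.
Matching ψ and ψ′ at x = 0 gives r = (k₁ − k₂)/(k₁ + k₂), so R = r² = 0.02013 and T = 1 − R = 0.9799.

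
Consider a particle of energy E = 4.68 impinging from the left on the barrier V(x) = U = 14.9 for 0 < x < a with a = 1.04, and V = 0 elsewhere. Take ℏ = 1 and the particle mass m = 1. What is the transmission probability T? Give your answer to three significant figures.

T = 0.000284

Since E < U the interior solution is evanescent with decay constant κ = √(2m(U − E))/ℏ = 4.521.
κa = 4.702, sinh(κa) = 55.07.
The exact tunnelling result is T⁻¹ = 1 + U² sinh²(κa) / [4E(U − E)] = 3521, so T = 0.000284.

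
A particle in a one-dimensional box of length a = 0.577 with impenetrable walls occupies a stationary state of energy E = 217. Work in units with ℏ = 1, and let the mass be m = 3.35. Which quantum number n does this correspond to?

From E_n = n²π²ℏ²/(2ma²) invert to n = √(2ma²E)/(πℏ).
n = (0.577/π) × √(2 × 3.35 × 217) = 7.003 → n = 7.

n = 7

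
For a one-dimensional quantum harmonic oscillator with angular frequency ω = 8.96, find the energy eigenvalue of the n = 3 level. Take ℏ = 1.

Using E_n = (n + ½)ℏω: E_3 = 3.5 × 8.96 = 31.36.

E = 31.4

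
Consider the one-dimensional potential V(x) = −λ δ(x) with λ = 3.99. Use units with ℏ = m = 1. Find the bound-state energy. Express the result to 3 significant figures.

E = -7.96

For x ≠ 0 the bound state is ψ ∝ e^{−κ|x|}; integrating the TISE across the delta gives the cusp condition 2κ = 2mλ/ℏ², so κ = 3.990.
Then E = −ℏ²κ²/(2m) = −mλ²/(2ℏ²) = -7.960.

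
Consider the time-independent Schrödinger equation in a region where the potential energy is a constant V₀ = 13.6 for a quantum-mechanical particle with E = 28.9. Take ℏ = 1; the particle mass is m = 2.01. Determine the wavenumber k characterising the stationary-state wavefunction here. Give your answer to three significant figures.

With E > V₀ the solution is oscillatory, ψ ∝ e^{±ikx} with k = √(2m(E − V₀))/ℏ.
k = √(2 × 2.01 × 15.3) = 7.843.

k = 7.84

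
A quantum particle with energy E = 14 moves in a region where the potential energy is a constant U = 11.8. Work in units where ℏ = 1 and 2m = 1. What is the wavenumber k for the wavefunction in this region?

With E > U the solution is oscillatory, ψ ∝ e^{±ikx} with k = √(2m(E − U))/ℏ.
k = √(2 × 0.5 × 2.2) = 1.483.

k = 1.48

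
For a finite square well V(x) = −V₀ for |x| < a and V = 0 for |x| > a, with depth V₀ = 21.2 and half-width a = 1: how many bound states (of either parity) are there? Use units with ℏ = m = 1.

The dimensionless depth is z₀ = a√(2mV₀)/ℏ = 1 × √(42.40) = 6.512.
A new bound state (alternating even/odd) appears each time z₀ passes a multiple of π/2, so N = ⌊2z₀/π⌋ + 1 = ⌊4.145⌋ + 1 = 5.

N = 5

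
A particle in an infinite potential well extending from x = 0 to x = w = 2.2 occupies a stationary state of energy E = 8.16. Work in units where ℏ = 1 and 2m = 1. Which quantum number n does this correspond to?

For an infinite well E_n = n²π²ℏ²/(2mw²), so n = (w/πℏ)√(2mE).
n = (2.2/π) × √(2 × 0.5 × 8.16) = 2.000 → n = 2.

n = 2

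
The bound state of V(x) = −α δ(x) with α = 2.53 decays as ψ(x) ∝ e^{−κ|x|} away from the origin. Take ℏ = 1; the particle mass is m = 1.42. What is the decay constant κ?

κ = 3.59

Integrating the TISE across x = 0 gives the cusp condition ψ'(0⁺) − ψ'(0⁻) = −(2mα/ℏ²)ψ(0).
With ψ ∝ e^{−κ|x|} this yields −2κ = −2mα/ℏ², so κ = mα/ℏ² = 3.593.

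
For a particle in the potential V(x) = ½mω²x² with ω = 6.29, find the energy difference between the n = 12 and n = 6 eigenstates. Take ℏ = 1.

E_n = ℏω(n + ½), so ΔE = (12 − 6) ℏω = 6 × 6.29 = 37.74.

ΔE = 37.7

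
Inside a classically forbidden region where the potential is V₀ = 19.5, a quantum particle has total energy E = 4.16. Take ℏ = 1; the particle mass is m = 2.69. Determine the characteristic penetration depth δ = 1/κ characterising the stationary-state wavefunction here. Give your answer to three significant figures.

δ = 0.110

Since E < V₀ the TISE in this region is ψ'' = κ²ψ with κ = √(2m(V₀ − E))/ℏ.
κ = √(2 × 2.69 × 15.34) = 9.085. The penetration depth is δ = 1/κ = 0.110.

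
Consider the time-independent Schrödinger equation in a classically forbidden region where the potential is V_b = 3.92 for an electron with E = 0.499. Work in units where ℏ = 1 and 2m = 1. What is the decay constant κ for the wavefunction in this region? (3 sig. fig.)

κ = 1.85

Since E < V_b the TISE in this region is ψ'' = κ²ψ with κ = √(2m(V_b − E))/ℏ.
κ = √(2 × 0.5 × 3.421) = 1.850.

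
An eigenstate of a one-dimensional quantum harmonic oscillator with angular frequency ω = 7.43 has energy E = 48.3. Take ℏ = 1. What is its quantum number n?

Invert E_n = (n + ½)ℏω: n = E/ℏω − ½ = 6.001, so n = 6.

n = 6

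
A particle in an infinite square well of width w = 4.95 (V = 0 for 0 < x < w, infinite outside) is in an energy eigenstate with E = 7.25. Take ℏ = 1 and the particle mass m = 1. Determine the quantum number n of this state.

n = 6

From E_n = n²π²ℏ²/(2mw²) invert to n = √(2mw²E)/(πℏ).
n = (4.95/π) × √(2 × 1 × 7.25) = 6.000 → n = 6.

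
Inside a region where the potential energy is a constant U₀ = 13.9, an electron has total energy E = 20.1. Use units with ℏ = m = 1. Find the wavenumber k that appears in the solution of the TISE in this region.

k = 3.52

With E > U₀ the solution is oscillatory, ψ ∝ e^{±ikx} with k = √(2m(E − U₀))/ℏ.
k = √(2 × 1 × 6.2) = 3.521.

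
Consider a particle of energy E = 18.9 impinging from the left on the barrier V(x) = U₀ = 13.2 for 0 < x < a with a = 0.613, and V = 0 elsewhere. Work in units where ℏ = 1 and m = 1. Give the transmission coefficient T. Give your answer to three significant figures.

T = 0.762

Above the barrier the interior wavenumber is k₂ = √(2m(E − U₀))/ℏ = 3.376, giving phase k₂a = 2.070.
Matching at both interfaces gives T⁻¹ = 1 + U₀² sin²(k₂a) / [4E(E − U₀)] = 1.312, hence T = 0.762.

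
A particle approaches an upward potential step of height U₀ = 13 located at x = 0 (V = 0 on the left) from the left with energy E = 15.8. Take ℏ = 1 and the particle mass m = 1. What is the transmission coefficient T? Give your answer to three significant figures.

T = 0.834

On each side the TISE gives plane waves with k = √(2m(E − V))/ℏ: k₁ = √(2·1·15.8) = 5.621, k₂ = √(2·1·2.8) = 2.366.
Matching ψ and ψ′ at x = 0 gives r = (k₁ − k₂)/(k₁ + k₂), so R = r² = 0.1660 and T = 1 − R = 0.8340.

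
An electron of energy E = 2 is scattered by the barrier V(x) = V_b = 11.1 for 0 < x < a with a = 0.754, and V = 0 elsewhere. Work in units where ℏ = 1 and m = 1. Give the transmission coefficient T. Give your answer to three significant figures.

T = 0.00380

Since E < V_b the interior solution is evanescent with decay constant κ = √(2m(V_b − E))/ℏ = 4.266.
κa = 3.217, sinh(κa) = 12.45.
Matching ψ, ψ′ at both faces gives T = [1 + V_b² sinh²(κa) / (4E(V_b − E))]⁻¹ = 1/263.4 = 0.00380.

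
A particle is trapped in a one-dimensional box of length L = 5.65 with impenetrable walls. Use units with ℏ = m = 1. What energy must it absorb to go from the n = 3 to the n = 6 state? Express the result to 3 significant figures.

E_n = n²π²ℏ²/(2mL²), so ΔE = (6² − 3²) π²ℏ²/(2mL²).
ΔE = 27 × π² / (2 × 1 × 5.65²) = 4.174.

ΔE = 4.17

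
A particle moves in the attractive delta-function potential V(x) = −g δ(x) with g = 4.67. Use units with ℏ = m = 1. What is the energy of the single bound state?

E = -10.9

The bound state is ψ(x) = √κ e^{−κ|x|}. The derivative jump ψ'(0⁺) − ψ'(0⁻) = −(2mg/ℏ²)ψ(0) fixes κ = mg/ℏ² = 4.670.
Then E = −ℏ²κ²/(2m) = −mg²/(2ℏ²) = -10.90.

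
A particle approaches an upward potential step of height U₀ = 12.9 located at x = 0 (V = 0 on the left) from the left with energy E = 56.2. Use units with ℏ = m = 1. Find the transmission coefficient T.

T = 0.996

On each side the TISE gives plane waves with k = √(2m(E − V))/ℏ: k₁ = √(2·1·56.2) = 10.60, k₂ = √(2·1·43.3) = 9.306.
Matching ψ and ψ′ at x = 0 gives r = (k₁ − k₂)/(k₁ + k₂), so R = r² = 0.004238 and T = 1 − R = 0.9958.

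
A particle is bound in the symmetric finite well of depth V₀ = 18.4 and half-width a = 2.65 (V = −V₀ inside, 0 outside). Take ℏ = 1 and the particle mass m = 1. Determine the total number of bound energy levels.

Define the well-strength parameter z₀ = (a/ℏ)√(2mV₀) = 2.65 × √(2·1·18.4) = 16.08.
The even/odd transcendental equations gain one root per π/2 in z₀, giving N = 1 + ⌊2z₀/π⌋ = 1 + ⌊10.23⌋ = 11.

N = 11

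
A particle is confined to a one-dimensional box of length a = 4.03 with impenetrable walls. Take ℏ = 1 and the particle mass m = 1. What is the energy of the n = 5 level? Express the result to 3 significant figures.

E = 7.60

The infinite-well eigenfunctions ψ_n = √(2/a) sin(nπx/a) vanish at both walls, giving E_n = n²π²ℏ²/(2ma²).
E_5 = 5² × π² / (2 × 1 × 4.03²) = 7.596.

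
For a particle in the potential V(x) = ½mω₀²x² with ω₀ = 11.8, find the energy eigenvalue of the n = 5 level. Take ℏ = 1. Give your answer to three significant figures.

Using E_n = (n + ½)ℏω₀: E_5 = 5.5 × 11.8 = 64.90.

E = 64.9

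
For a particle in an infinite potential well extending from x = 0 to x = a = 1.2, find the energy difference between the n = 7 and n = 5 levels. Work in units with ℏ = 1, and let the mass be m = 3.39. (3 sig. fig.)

ΔE = 24.3

E_n = n²π²ℏ²/(2ma²), so ΔE = (7² − 5²) π²ℏ²/(2ma²).
ΔE = 24 × π² / (2 × 3.39 × 1.2²) = 24.26.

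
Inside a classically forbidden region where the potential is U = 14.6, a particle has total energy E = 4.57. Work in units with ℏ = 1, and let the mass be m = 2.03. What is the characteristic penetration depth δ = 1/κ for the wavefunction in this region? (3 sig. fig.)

δ = 0.157

Since E < U the TISE in this region is ψ'' = κ²ψ with κ = √(2m(U − E))/ℏ.
κ = √(2 × 2.03 × 10.03) = 6.381. The penetration depth is δ = 1/κ = 0.157.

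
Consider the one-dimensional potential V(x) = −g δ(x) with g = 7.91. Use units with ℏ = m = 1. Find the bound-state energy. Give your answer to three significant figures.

For x ≠ 0 the bound state is ψ ∝ e^{−κ|x|}; integrating the TISE across the delta gives the cusp condition 2κ = 2mg/ℏ², so κ = 7.910.
Then E = −ℏ²κ²/(2m) = −mg²/(2ℏ²) = -31.28.

E = -31.3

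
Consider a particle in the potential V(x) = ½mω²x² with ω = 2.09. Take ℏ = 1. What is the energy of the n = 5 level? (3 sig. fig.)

The oscillator eigenvalues are E_n = ℏω(n + ½), so E_5 = 2.09 × 5.5 = 11.50.

E = 11.5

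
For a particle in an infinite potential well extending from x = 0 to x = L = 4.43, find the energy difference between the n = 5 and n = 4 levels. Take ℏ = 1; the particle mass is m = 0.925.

ΔE = 2.45

E_n = n²π²ℏ²/(2mL²), so ΔE = (5² − 4²) π²ℏ²/(2mL²).
ΔE = 9 × π² / (2 × 0.925 × 4.43²) = 2.447.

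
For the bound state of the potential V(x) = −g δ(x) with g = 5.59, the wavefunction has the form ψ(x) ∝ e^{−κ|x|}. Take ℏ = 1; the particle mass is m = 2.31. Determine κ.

κ = 12.9

Integrate −(ℏ²/2m)ψ'' − gδ(x)ψ = Eψ from −ε to +ε: the ψ'' term gives ψ'(0⁺) − ψ'(0⁻) and the δ term gives −(2mg/ℏ²)ψ(0).
With ψ ∝ e^{−κ|x|} this yields −2κ = −2mg/ℏ², so κ = mg/ℏ² = 12.91.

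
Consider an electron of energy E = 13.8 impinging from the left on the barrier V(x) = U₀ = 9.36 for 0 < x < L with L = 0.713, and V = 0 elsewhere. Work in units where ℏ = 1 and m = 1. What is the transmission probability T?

Above the barrier the interior wavenumber is k₂ = √(2m(E − U₀))/ℏ = 2.980, giving phase k₂L = 2.125.
Matching at both interfaces gives T⁻¹ = 1 + U₀² sin²(k₂L) / [4E(E − U₀)] = 1.259, hence T = 0.795.

T = 0.795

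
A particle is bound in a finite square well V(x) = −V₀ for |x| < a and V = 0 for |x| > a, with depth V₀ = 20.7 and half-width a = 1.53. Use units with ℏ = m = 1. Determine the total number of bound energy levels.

N = 7

Define the well-strength parameter z₀ = (a/ℏ)√(2mV₀) = 1.53 × √(2·1·20.7) = 9.844.
A new bound state (alternating even/odd) appears each time z₀ passes a multiple of π/2, so N = ⌊2z₀/π⌋ + 1 = ⌊6.267⌋ + 1 = 7.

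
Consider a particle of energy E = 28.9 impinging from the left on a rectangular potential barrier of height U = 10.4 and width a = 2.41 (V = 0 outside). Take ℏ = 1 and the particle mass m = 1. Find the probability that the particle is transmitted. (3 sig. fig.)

E > U: inside the barrier k₂ = √(2m(E − U))/ℏ = 6.083, k₂a = 14.66.
T = [1 + U² sin²(k₂a) / (4E(E − U))]⁻¹ = 1/1.038 = 0.963.

T = 0.963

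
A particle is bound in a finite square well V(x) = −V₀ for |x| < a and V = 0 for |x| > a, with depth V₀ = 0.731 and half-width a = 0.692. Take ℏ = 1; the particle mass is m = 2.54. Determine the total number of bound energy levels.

N = 1

The dimensionless depth is z₀ = a√(2mV₀)/ℏ = 0.692 × √(3.713) = 1.334.
The even/odd transcendental equations gain one root per π/2 in z₀, giving N = 1 + ⌊2z₀/π⌋ = 1 + ⌊0.8489⌋ = 1.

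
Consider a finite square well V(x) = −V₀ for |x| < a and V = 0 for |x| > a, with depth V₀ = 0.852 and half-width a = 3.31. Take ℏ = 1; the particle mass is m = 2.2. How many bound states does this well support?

N = 5

The dimensionless depth is z₀ = a√(2mV₀)/ℏ = 3.31 × √(3.749) = 6.409.
A new bound state (alternating even/odd) appears each time z₀ passes a multiple of π/2, so N = ⌊2z₀/π⌋ + 1 = ⌊4.080⌋ + 1 = 5.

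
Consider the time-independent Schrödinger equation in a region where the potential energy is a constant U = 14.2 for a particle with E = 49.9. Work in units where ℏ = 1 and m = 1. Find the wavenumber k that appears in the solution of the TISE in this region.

k = 8.45

With E > U the solution is oscillatory, ψ ∝ e^{±ikx} with k = √(2m(E − U))/ℏ.
k = √(2 × 1 × 35.7) = 8.450.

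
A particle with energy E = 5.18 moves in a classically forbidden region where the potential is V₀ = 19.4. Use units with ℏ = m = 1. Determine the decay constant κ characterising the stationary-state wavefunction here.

Since E < V₀ the TISE in this region is ψ'' = κ²ψ with κ = √(2m(V₀ − E))/ℏ.
κ = √(2 × 1 × 14.22) = 5.333.

κ = 5.33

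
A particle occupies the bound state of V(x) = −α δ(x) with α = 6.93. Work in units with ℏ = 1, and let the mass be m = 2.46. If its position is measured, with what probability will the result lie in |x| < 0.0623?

The normalised bound state is ψ = √κ e^{−κ|x|} with κ = mα/ℏ² = 17.05.
P(|x| < d) = ∫_{−d}^{d} κ e^{−2κ|x|} dx = 1 − e^{−2κd} = 1 − e^{−2.124} = 0.8805.

P = 0.880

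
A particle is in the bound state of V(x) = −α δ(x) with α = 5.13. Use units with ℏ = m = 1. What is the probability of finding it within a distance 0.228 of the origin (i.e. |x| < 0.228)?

The normalised bound state is ψ = √κ e^{−κ|x|} with κ = mα/ℏ² = 5.130.
P(|x| < d) = ∫_{−d}^{d} κ e^{−2κ|x|} dx = 1 − e^{−2κd} = 1 − e^{−2.339} = 0.9036.

P = 0.904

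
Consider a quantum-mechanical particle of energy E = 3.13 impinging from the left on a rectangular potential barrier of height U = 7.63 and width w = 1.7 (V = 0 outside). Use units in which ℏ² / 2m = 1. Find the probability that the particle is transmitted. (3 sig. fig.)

E < U: inside the barrier ψ ∝ e^{±κx} with κ = √(2m(U − E))/ℏ = 2.121.
κw = 3.606, sinh(κw) = 18.40.
Matching ψ, ψ′ at both faces gives T = [1 + U² sinh²(κw) / (4E(U − E))]⁻¹ = 1/350.8 = 0.00285.

T = 0.00285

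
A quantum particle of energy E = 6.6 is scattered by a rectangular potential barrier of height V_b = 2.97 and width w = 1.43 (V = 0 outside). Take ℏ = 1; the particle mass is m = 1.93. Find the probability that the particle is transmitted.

T = 0.944

Above the barrier the interior wavenumber is k₂ = √(2m(E − V_b))/ℏ = 3.743, giving phase k₂w = 5.353.
Matching at both interfaces gives T⁻¹ = 1 + V_b² sin²(k₂w) / [4E(E − V_b)] = 1.059, hence T = 0.944.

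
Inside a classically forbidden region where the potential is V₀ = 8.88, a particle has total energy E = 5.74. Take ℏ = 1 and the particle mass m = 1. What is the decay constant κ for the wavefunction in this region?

Since E < V₀ the TISE in this region is ψ'' = κ²ψ with κ = √(2m(V₀ − E))/ℏ.
κ = √(2 × 1 × 3.14) = 2.506.

κ = 2.51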